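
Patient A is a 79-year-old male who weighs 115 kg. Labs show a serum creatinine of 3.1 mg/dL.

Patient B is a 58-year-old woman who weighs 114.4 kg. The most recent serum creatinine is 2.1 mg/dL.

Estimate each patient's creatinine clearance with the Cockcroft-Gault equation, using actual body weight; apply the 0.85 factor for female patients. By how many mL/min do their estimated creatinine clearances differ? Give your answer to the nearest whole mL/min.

Patient A: CrCl = (140 − 79) × 115 / (72 × 3.1) = 7015.0 / 223.20 ≈ 31.4 mL/min
Patient B: CrCl = (140 − 58) × 114.4 / (72 × 2.1) × 0.85 = 9380.8 / 151.20 × 0.85 ≈ 52.7 mL/min
|31.4 − 52.7| = 21.3 mL/min

21 mL/min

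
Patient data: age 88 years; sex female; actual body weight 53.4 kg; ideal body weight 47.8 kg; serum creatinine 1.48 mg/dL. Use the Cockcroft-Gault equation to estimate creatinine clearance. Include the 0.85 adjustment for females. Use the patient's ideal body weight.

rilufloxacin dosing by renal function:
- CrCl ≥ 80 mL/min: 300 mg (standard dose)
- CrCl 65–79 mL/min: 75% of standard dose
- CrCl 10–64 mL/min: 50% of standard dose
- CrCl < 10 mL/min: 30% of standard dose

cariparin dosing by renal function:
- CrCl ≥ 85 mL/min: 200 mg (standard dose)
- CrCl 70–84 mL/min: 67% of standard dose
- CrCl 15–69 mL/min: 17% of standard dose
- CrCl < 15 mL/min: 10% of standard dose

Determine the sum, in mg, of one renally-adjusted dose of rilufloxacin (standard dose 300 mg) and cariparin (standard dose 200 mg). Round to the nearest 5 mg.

185 mg

CrCl = (140 − 88) × 47.8 / (72 × 1.48) × 0.85 = 2485.6 / 106.56 × 0.85 ≈ 19.8 mL/min
CrCl ≈ 20 mL/min.
rilufloxacin: 10–64 mL/min → 50% of 300 mg = 150 mg.
cariparin: 15–69 mL/min → 17% of 200 mg = 34 mg.
Total = 150 + 34 = 184 mg.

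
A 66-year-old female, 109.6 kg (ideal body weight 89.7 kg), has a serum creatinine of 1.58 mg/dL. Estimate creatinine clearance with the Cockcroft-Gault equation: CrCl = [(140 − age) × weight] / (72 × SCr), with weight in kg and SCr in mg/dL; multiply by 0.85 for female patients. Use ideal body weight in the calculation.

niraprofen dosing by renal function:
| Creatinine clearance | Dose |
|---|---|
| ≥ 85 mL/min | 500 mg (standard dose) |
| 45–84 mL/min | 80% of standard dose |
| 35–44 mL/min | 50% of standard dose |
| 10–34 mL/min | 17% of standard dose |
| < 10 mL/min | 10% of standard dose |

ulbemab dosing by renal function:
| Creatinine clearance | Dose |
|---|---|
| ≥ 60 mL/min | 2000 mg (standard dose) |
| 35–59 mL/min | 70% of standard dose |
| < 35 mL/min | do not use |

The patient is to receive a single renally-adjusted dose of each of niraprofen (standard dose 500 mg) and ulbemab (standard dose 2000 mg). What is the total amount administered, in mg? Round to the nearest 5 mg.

CrCl = (140 − 66) × 89.7 / (72 × 1.58) × 0.85 = 6637.8 / 113.76 × 0.85 ≈ 49.6 mL/min
CrCl ≈ 50 mL/min.
niraprofen: 45–84 mL/min → 80% of 500 mg = 400 mg.
ulbemab: 35–59 mL/min → 70% of 2000 mg = 1400 mg.
Total = 400 + 1400 = 1800 mg.

1800 mg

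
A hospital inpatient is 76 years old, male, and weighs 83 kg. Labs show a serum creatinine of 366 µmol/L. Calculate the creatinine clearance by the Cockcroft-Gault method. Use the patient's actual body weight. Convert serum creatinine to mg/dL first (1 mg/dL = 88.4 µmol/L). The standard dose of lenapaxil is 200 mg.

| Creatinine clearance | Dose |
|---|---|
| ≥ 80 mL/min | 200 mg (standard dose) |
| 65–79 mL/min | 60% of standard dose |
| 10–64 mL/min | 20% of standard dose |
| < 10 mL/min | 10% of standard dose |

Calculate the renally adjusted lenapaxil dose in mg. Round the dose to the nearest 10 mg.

SCr = 366 / 88.4 = 4.14 mg/dL
CrCl = (140 − 76) × 83 / (72 × 4.14) = 5312.0 / 298.08 ≈ 17.8 mL/min
CrCl ≈ 18 mL/min → bracket 10–64 mL/min.
20% of 200 mg = 40 mg

40 mg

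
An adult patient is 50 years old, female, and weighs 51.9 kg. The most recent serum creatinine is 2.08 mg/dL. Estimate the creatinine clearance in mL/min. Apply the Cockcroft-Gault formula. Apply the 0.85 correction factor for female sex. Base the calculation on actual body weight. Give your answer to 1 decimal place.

26.5 mL/min

CrCl = (140 − 50) × 51.9 / (72 × 2.08) × 0.85 = 4671.0 / 149.76 × 0.85 ≈ 26.5 mL/min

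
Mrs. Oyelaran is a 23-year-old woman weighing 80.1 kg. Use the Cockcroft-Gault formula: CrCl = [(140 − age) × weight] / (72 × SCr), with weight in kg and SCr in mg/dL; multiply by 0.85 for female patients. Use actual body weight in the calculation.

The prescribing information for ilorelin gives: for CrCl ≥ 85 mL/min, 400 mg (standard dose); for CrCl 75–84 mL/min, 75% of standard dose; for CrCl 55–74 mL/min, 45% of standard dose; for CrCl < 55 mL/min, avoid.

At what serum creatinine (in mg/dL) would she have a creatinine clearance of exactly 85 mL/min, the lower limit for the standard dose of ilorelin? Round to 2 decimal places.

1.30 mg/dL

Standard dose requires CrCl ≥ 85 mL/min.
Set (140 − 23) × 80.1 × 0.85 / (72 × SCr) = 85
SCr = (140 − 23) × 80.1 × 0.85 / (72 × 85) = 1.302 mg/dL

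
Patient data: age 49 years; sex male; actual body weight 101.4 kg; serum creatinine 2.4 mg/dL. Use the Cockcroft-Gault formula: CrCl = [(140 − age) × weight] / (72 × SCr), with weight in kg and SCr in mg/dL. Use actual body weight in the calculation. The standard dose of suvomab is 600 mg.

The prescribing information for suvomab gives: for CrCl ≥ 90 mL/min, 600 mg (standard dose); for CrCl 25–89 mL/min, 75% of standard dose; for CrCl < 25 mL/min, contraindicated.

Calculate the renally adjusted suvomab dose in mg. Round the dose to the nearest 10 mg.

CrCl = (140 − 49) × 101.4 / (72 × 2.4) = 9227.4 / 172.80 ≈ 53.4 mL/min
CrCl ≈ 53 mL/min → bracket 25–89 mL/min.
75% of 600 mg = 450 mg

450 mg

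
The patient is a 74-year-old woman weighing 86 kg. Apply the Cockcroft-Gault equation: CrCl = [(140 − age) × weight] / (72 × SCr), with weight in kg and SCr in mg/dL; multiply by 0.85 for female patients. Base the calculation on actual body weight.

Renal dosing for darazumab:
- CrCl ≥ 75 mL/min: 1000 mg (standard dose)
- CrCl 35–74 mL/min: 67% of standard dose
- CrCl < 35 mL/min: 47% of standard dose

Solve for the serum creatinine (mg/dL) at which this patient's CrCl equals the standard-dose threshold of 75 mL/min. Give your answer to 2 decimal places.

Standard dose requires CrCl ≥ 75 mL/min.
Set (140 − 74) × 86 × 0.85 / (72 × SCr) = 75
SCr = (140 − 74) × 86 × 0.85 / (72 × 75) = 0.893 mg/dL

0.89 mg/dL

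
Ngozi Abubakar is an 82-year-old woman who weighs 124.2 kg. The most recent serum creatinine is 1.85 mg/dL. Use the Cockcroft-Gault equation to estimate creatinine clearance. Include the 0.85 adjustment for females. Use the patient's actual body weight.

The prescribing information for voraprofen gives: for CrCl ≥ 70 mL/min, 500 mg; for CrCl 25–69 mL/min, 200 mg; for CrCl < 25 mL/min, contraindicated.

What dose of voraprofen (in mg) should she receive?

CrCl = (140 − 82) × 124.2 / (72 × 1.85) × 0.85 = 7203.6 / 133.20 × 0.85 ≈ 46.0 mL/min
CrCl ≈ 46 mL/min → bracket 25–69 mL/min.
Dose for this bracket: 200 mg.

200 mg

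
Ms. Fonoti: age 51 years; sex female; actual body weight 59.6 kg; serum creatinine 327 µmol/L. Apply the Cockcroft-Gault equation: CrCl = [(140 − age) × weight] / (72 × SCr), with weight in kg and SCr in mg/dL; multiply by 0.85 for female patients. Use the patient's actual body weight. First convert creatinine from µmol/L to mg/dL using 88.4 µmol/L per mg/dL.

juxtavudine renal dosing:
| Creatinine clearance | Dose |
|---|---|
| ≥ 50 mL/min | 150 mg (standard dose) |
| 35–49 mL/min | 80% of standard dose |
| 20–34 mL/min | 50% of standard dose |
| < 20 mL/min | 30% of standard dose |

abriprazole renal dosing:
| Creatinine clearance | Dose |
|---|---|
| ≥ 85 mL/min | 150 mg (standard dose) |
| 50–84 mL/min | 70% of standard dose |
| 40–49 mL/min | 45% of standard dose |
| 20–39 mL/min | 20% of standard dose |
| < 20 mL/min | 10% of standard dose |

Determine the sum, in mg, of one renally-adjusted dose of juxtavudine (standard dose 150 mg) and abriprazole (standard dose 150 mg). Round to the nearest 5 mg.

60 mg

SCr = 327 / 88.4 = 3.699 mg/dL
CrCl = (140 − 51) × 59.6 / (72 × 3.699) × 0.85 = 5304.4 / 266.33 × 0.85 ≈ 16.9 mL/min
CrCl ≈ 17 mL/min.
juxtavudine: < 20 mL/min → 30% of 150 mg = 45 mg.
abriprazole: < 20 mL/min → 10% of 150 mg = 15 mg.
Total = 45 + 15 = 60 mg.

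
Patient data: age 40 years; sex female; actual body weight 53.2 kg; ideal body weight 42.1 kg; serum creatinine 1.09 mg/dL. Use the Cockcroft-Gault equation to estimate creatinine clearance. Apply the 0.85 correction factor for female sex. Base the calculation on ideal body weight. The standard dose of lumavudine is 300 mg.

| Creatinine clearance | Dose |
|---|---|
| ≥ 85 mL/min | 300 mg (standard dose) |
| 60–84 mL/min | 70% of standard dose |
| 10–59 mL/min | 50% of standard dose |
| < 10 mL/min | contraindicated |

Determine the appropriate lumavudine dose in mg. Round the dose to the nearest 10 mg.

150 mg

CrCl = (140 − 40) × 42.1 / (72 × 1.09) × 0.85 = 4210.0 / 78.48 × 0.85 ≈ 45.6 mL/min
CrCl ≈ 46 mL/min → bracket 10–59 mL/min.
50% of 300 mg = 150 mg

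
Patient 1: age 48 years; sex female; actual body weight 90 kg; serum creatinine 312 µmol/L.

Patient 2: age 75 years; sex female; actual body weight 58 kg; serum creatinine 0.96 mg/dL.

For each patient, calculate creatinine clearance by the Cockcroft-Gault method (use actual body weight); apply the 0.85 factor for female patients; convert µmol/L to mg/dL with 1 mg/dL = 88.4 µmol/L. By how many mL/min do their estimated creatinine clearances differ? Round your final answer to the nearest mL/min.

Patient 1: SCr = 312 / 88.4 = 3.529 mg/dL
Patient 1: CrCl = (140 − 48) × 90 / (72 × 3.529) × 0.85 = 8280.0 / 254.09 × 0.85 ≈ 27.7 mL/min
Patient 2: CrCl = (140 − 75) × 58 / (72 × 0.96) × 0.85 = 3770.0 / 69.12 × 0.85 ≈ 46.4 mL/min
|27.7 − 46.4| = 18.7 mL/min

19 mL/min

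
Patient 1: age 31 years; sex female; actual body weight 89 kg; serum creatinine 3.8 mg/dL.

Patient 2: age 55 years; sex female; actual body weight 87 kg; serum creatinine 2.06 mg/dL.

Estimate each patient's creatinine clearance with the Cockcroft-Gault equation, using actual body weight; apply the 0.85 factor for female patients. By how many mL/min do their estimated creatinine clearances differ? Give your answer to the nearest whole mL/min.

12 mL/min

Patient 1: CrCl = (140 − 31) × 89 / (72 × 3.8) × 0.85 = 9701.0 / 273.60 × 0.85 ≈ 30.1 mL/min
Patient 2: CrCl = (140 − 55) × 87 / (72 × 2.06) × 0.85 = 7395.0 / 148.32 × 0.85 ≈ 42.4 mL/min
|30.1 − 42.4| = 12.3 mL/min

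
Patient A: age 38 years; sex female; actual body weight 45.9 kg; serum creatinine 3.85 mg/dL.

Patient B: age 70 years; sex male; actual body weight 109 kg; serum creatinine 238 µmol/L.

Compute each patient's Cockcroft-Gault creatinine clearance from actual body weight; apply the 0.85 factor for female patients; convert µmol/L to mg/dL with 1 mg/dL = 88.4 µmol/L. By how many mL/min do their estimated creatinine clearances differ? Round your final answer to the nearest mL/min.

25 mL/min

Patient A: CrCl = (140 − 38) × 45.9 / (72 × 3.85) × 0.85 = 4681.8 / 277.20 × 0.85 ≈ 14.4 mL/min
Patient B: SCr = 238 / 88.4 = 2.692 mg/dL
Patient B: CrCl = (140 − 70) × 109 / (72 × 2.692) = 7630.0 / 193.82 ≈ 39.4 mL/min
|14.4 − 39.4| = 25.0 mL/min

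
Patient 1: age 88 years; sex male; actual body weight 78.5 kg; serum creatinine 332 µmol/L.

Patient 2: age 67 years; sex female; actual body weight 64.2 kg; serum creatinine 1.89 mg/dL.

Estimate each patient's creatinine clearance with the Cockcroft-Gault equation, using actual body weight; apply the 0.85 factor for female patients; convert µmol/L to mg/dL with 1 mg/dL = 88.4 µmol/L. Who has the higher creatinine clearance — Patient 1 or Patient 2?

Patient 2

Patient 1: SCr = 332 / 88.4 = 3.756 mg/dL
Patient 1: CrCl = (140 − 88) × 78.5 / (72 × 3.756) = 4082.0 / 270.43 ≈ 15.1 mL/min
Patient 2: CrCl = (140 − 67) × 64.2 / (72 × 1.89) × 0.85 = 4686.6 / 136.08 × 0.85 ≈ 29.3 mL/min
15.1 vs 29.3 mL/min → Patient 2 is higher.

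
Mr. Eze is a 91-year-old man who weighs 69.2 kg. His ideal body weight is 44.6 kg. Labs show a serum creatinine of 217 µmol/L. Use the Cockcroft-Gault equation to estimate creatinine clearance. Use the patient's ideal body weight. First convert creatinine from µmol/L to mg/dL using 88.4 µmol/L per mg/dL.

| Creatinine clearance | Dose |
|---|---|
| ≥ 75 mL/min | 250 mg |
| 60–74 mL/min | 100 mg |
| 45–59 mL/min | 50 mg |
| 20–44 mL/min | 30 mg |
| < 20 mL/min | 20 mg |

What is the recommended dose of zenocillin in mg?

20 mg

SCr = 217 / 88.4 = 2.455 mg/dL
CrCl = (140 − 91) × 44.6 / (72 × 2.455) = 2185.4 / 176.76 ≈ 12.4 mL/min
CrCl ≈ 12 mL/min → bracket < 20 mL/min.
Dose for this bracket: 20 mg.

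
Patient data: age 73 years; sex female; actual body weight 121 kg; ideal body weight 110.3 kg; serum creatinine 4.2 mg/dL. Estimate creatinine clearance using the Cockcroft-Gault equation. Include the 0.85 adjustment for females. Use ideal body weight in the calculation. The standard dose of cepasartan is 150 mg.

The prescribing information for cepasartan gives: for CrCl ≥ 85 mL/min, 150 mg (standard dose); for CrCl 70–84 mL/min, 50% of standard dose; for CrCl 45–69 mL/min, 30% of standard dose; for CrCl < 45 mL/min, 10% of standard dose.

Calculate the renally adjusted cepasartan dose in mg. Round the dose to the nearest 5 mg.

CrCl = (140 − 73) × 110.3 / (72 × 4.2) × 0.85 = 7390.1 / 302.40 × 0.85 ≈ 20.8 mL/min
CrCl ≈ 21 mL/min → bracket < 45 mL/min.
10% of 150 mg = 15 mg

15 mg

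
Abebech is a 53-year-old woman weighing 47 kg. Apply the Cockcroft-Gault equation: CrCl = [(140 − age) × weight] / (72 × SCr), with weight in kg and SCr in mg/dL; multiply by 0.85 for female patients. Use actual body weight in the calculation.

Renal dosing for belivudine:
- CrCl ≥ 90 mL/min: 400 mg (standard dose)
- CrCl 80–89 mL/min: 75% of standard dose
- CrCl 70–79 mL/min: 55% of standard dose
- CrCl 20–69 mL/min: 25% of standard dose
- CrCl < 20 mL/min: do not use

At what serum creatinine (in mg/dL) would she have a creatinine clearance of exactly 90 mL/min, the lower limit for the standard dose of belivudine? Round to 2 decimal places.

0.54 mg/dL

Standard dose requires CrCl ≥ 90 mL/min.
Set (140 − 53) × 47 × 0.85 / (72 × SCr) = 90
SCr = (140 − 53) × 47 × 0.85 / (72 × 90) = 0.536 mg/dL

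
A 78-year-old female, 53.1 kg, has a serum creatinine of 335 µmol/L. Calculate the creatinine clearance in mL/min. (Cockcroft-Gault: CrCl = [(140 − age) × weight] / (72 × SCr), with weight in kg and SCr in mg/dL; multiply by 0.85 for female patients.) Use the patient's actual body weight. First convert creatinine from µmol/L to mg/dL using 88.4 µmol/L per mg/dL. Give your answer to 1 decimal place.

SCr = 335 / 88.4 = 3.79 mg/dL
CrCl = (140 − 78) × 53.1 / (72 × 3.79) × 0.85 = 3292.2 / 272.88 × 0.85 ≈ 10.3 mL/min

10.3 mL/min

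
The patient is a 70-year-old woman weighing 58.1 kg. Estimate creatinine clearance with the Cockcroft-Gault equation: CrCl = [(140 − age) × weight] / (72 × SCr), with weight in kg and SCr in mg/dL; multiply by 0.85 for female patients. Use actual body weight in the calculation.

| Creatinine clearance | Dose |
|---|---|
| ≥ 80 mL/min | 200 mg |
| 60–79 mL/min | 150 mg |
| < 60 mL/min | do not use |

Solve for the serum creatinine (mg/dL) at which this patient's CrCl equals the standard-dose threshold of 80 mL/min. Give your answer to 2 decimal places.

Standard dose requires CrCl ≥ 80 mL/min.
Set (140 − 70) × 58.1 × 0.85 / (72 × SCr) = 80
SCr = (140 − 70) × 58.1 × 0.85 / (72 × 80) = 0.600 mg/dL

0.60 mg/dL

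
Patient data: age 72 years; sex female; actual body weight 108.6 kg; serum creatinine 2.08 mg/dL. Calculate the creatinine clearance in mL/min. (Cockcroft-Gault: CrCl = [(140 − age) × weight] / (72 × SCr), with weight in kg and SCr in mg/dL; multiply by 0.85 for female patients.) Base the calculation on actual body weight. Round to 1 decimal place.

CrCl = (140 − 72) × 108.6 / (72 × 2.08) × 0.85 = 7384.8 / 149.76 × 0.85 ≈ 41.9 mL/min

41.9 mL/min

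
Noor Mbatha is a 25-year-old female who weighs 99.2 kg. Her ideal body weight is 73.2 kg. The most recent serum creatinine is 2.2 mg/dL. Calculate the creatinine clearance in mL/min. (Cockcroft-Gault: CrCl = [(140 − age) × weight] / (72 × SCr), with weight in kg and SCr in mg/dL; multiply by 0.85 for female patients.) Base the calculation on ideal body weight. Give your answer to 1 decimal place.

45.2 mL/min

CrCl = (140 − 25) × 73.2 / (72 × 2.2) × 0.85 = 8418.0 / 158.40 × 0.85 ≈ 45.2 mL/min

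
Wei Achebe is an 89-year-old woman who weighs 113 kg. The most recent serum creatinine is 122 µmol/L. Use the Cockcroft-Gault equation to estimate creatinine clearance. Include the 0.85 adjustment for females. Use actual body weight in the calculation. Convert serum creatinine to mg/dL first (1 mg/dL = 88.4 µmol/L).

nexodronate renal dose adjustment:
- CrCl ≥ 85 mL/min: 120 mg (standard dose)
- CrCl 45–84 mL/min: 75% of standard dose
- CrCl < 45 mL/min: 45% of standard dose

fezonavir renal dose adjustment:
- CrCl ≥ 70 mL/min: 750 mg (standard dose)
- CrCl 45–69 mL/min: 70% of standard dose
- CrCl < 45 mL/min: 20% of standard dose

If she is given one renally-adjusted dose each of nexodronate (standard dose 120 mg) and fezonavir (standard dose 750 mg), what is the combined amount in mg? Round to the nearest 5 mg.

615 mg

SCr = 122 / 88.4 = 1.38 mg/dL
CrCl = (140 − 89) × 113 / (72 × 1.38) × 0.85 = 5763.0 / 99.36 × 0.85 ≈ 49.3 mL/min
CrCl ≈ 49 mL/min.
nexodronate: 45–84 mL/min → 75% of 120 mg = 90 mg.
fezonavir: 45–69 mL/min → 70% of 750 mg = 525 mg.
Total = 90 + 525 = 615 mg.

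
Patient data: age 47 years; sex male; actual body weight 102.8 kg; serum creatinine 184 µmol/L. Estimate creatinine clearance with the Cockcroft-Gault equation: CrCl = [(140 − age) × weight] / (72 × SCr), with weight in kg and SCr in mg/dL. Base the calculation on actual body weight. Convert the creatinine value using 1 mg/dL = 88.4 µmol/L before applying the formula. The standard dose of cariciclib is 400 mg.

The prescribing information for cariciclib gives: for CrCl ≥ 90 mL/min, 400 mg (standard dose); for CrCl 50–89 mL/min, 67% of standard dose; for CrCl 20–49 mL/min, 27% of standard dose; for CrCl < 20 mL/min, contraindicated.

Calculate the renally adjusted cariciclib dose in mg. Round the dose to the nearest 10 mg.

SCr = 184 / 88.4 = 2.081 mg/dL
CrCl = (140 − 47) × 102.8 / (72 × 2.081) = 9560.4 / 149.83 ≈ 63.8 mL/min
CrCl ≈ 64 mL/min → bracket 50–89 mL/min.
67% of 400 mg = 268 mg → 270 mg

270 mg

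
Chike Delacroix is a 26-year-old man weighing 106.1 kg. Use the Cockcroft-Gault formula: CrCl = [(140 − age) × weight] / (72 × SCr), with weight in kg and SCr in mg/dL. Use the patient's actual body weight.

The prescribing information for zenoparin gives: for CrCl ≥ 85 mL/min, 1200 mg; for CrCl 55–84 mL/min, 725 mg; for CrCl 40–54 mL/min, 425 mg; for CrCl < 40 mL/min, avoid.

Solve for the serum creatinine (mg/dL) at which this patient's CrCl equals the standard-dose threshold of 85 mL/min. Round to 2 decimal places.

1.98 mg/dL

Standard dose requires CrCl ≥ 85 mL/min.
Set (140 − 26) × 106.1 / (72 × SCr) = 85
SCr = (140 − 26) × 106.1 / (72 × 85) = 1.976 mg/dL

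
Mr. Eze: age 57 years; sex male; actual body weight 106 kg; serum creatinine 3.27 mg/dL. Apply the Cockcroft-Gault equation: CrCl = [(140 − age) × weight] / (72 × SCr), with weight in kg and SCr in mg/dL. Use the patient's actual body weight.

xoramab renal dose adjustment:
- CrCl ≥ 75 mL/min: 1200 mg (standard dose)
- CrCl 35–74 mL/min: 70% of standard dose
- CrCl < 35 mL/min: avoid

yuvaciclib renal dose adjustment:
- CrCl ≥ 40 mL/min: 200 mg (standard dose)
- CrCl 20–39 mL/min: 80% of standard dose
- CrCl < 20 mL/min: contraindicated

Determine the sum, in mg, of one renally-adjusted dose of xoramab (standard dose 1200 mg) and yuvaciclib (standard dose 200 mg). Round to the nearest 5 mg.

CrCl = (140 − 57) × 106 / (72 × 3.27) = 8798.0 / 235.44 ≈ 37.4 mL/min
CrCl ≈ 37 mL/min.
xoramab: 35–74 mL/min → 70% of 1200 mg = 840 mg.
yuvaciclib: 20–39 mL/min → 80% of 200 mg = 160 mg.
Total = 840 + 160 = 1000 mg.

1000 mg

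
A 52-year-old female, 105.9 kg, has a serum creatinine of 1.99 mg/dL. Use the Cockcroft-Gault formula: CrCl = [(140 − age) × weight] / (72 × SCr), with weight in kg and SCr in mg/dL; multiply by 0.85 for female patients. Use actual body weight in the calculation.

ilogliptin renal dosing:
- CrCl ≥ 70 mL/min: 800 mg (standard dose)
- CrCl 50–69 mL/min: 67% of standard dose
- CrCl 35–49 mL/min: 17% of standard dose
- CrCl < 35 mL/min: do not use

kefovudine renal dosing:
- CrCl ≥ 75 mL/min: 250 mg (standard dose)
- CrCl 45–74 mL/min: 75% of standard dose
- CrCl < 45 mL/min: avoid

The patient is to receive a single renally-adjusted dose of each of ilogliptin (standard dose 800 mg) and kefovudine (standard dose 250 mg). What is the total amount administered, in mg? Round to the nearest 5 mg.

725 mg

CrCl = (140 − 52) × 105.9 / (72 × 1.99) × 0.85 = 9319.2 / 143.28 × 0.85 ≈ 55.3 mL/min
CrCl ≈ 55 mL/min.
ilogliptin: 50–69 mL/min → 67% of 800 mg = 536 mg.
kefovudine: 45–74 mL/min → 75% of 250 mg = 187.5 mg.
Total = 536 + 187.5 = 723.5 mg.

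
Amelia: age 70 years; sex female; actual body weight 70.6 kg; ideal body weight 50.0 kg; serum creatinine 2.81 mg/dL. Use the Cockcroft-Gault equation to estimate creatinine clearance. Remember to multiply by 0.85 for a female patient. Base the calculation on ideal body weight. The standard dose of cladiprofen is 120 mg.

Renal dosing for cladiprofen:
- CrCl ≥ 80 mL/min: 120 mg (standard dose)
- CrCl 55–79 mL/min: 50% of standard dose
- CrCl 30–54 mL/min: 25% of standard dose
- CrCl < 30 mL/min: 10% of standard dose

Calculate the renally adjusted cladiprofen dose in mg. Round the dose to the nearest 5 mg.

10 mg

CrCl = (140 − 70) × 50 / (72 × 2.81) × 0.85 = 3500.0 / 202.32 × 0.85 ≈ 14.7 mL/min
CrCl ≈ 15 mL/min → bracket < 30 mL/min.
10% of 120 mg = 12 mg → 10 mg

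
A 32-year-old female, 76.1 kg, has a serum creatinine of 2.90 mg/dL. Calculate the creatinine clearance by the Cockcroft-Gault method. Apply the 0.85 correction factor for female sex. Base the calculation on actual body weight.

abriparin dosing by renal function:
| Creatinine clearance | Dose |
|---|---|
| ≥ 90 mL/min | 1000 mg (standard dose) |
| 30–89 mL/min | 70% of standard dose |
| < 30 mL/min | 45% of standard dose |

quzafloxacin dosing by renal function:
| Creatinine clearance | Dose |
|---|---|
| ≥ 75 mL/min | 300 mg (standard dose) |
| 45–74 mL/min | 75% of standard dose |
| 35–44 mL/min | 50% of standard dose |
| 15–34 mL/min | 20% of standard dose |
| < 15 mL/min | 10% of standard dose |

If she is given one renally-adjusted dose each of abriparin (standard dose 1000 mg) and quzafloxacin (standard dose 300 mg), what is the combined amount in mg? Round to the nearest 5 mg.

760 mg

CrCl = (140 − 32) × 76.1 / (72 × 2.9) × 0.85 = 8218.8 / 208.80 × 0.85 ≈ 33.5 mL/min
CrCl ≈ 33 mL/min.
abriparin: 30–89 mL/min → 70% of 1000 mg = 700 mg.
quzafloxacin: 15–34 mL/min → 20% of 300 mg = 60 mg.
Total = 700 + 60 = 760 mg.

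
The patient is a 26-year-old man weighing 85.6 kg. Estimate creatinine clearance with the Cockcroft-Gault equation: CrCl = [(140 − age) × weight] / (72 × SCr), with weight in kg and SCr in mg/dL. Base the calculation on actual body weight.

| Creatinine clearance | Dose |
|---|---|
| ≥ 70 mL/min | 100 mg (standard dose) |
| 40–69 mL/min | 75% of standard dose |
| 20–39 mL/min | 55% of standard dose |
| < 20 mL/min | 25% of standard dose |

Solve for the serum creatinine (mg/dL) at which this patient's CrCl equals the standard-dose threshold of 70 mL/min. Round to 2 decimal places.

1.94 mg/dL

Standard dose requires CrCl ≥ 70 mL/min.
Set (140 − 26) × 85.6 / (72 × SCr) = 70
SCr = (140 − 26) × 85.6 / (72 × 70) = 1.936 mg/dL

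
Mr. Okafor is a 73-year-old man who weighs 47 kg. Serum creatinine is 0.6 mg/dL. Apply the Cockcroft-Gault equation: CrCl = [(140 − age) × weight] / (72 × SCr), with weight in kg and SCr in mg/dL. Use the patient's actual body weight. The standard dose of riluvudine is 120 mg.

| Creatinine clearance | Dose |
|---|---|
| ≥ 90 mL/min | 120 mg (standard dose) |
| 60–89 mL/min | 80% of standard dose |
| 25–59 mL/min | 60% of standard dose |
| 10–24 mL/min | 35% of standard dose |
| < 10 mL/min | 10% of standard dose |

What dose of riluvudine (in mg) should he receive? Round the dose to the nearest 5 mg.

95 mg

CrCl = (140 − 73) × 47 / (72 × 0.6) = 3149.0 / 43.20 ≈ 72.9 mL/min
CrCl ≈ 73 mL/min → bracket 60–89 mL/min.
80% of 120 mg = 96 mg → 95 mg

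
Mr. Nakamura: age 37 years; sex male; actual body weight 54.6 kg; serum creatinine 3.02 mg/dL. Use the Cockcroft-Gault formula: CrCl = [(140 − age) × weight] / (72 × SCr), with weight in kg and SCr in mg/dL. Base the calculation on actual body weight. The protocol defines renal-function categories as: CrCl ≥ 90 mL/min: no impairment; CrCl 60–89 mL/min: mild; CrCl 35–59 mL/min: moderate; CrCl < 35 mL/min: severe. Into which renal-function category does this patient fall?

severe

CrCl = (140 − 37) × 54.6 / (72 × 3.02) = 5623.8 / 217.44 ≈ 25.9 mL/min
26 mL/min falls in the 'severe' range.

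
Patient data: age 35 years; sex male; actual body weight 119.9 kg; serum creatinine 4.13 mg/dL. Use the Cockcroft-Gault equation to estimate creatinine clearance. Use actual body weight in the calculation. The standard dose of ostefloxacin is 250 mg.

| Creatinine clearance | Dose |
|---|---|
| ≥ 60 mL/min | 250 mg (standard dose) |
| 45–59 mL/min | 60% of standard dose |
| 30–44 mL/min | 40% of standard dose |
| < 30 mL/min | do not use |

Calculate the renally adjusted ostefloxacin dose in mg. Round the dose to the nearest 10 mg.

CrCl = (140 − 35) × 119.9 / (72 × 4.13) = 12589.5 / 297.36 ≈ 42.3 mL/min
CrCl ≈ 42 mL/min → bracket 30–44 mL/min.
40% of 250 mg = 100 mg

100 mg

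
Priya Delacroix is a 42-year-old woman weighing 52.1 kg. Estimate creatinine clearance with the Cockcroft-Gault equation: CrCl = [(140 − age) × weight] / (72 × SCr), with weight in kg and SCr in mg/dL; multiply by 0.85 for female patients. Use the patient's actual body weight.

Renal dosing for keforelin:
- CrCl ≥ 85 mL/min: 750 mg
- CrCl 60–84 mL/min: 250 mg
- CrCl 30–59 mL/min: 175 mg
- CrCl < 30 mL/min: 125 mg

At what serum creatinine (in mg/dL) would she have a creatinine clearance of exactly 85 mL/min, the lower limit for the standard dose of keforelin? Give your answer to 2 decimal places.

Standard dose requires CrCl ≥ 85 mL/min.
Set (140 − 42) × 52.1 × 0.85 / (72 × SCr) = 85
SCr = (140 − 42) × 52.1 × 0.85 / (72 × 85) = 0.709 mg/dL

0.71 mg/dL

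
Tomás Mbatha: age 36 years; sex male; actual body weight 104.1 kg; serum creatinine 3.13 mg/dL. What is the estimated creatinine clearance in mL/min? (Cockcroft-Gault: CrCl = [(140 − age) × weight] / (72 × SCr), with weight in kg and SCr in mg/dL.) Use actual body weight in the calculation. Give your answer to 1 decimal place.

48.0 mL/min

CrCl = (140 − 36) × 104.1 / (72 × 3.13) = 10826.4 / 225.36 ≈ 48.0 mL/min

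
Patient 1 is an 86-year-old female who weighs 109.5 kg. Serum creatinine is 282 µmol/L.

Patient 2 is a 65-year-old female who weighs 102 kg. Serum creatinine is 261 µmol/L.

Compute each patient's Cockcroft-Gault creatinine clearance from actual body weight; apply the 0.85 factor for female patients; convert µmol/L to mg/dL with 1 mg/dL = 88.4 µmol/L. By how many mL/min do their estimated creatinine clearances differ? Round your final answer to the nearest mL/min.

Patient 1: SCr = 282 / 88.4 = 3.19 mg/dL
Patient 1: CrCl = (140 − 86) × 109.5 / (72 × 3.19) × 0.85 = 5913.0 / 229.68 × 0.85 ≈ 21.9 mL/min
Patient 2: SCr = 261 / 88.4 = 2.952 mg/dL
Patient 2: CrCl = (140 − 65) × 102 / (72 × 2.952) × 0.85 = 7650.0 / 212.54 × 0.85 ≈ 30.6 mL/min
|21.9 − 30.6| = 8.7 mL/min

9 mL/min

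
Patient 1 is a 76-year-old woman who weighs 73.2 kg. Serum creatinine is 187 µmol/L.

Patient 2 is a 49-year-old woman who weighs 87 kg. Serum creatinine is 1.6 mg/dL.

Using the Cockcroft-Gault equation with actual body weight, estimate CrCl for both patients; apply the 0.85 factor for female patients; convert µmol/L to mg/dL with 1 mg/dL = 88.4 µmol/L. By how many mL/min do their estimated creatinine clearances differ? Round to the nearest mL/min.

32 mL/min

Patient 1: SCr = 187 / 88.4 = 2.115 mg/dL
Patient 1: CrCl = (140 − 76) × 73.2 / (72 × 2.115) × 0.85 = 4684.8 / 152.28 × 0.85 ≈ 26.1 mL/min
Patient 2: CrCl = (140 − 49) × 87 / (72 × 1.6) × 0.85 = 7917.0 / 115.20 × 0.85 ≈ 58.4 mL/min
|26.1 − 58.4| = 32.3 mL/min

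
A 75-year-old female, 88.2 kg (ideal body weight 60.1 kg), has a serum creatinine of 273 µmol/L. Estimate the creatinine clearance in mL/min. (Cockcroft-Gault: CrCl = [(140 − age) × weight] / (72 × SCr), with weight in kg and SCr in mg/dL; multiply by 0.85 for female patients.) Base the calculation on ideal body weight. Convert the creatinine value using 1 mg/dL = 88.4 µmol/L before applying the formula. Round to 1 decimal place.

14.9 mL/min

SCr = 273 / 88.4 = 3.088 mg/dL
CrCl = (140 − 75) × 60.1 / (72 × 3.088) × 0.85 = 3906.5 / 222.34 × 0.85 ≈ 14.9 mL/min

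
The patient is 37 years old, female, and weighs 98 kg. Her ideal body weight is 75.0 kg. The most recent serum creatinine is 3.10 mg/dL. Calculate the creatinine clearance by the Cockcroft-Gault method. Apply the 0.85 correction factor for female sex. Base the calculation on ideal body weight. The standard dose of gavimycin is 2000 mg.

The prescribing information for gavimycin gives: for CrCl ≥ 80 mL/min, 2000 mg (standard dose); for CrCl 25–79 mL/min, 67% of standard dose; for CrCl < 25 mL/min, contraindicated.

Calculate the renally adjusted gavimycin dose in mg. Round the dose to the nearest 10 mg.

CrCl = (140 − 37) × 75 / (72 × 3.1) × 0.85 = 7725.0 / 223.20 × 0.85 ≈ 29.4 mL/min
CrCl ≈ 29 mL/min → bracket 25–79 mL/min.
67% of 2000 mg = 1340 mg

1340 mg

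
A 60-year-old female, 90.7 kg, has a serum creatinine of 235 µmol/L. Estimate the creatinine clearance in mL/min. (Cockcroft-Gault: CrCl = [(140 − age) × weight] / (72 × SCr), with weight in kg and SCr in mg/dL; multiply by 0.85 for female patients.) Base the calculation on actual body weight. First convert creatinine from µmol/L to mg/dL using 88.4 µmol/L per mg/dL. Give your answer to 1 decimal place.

SCr = 235 / 88.4 = 2.658 mg/dL
CrCl = (140 − 60) × 90.7 / (72 × 2.658) × 0.85 = 7256.0 / 191.38 × 0.85 ≈ 32.2 mL/min

32.2 mL/min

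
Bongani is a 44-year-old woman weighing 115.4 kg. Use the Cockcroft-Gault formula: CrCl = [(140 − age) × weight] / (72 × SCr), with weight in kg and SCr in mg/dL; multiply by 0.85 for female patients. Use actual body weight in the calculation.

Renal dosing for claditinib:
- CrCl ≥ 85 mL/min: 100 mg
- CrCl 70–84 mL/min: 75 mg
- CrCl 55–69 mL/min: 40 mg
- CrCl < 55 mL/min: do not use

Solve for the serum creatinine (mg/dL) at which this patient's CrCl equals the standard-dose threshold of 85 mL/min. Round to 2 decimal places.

1.54 mg/dL

Standard dose requires CrCl ≥ 85 mL/min.
Set (140 − 44) × 115.4 × 0.85 / (72 × SCr) = 85
SCr = (140 − 44) × 115.4 × 0.85 / (72 × 85) = 1.539 mg/dL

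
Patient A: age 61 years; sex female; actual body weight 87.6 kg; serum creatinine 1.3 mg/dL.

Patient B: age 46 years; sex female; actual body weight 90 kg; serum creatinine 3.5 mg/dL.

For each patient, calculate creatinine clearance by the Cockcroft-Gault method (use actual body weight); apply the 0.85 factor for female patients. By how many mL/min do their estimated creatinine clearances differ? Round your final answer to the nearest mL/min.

34 mL/min

Patient A: CrCl = (140 − 61) × 87.6 / (72 × 1.3) × 0.85 = 6920.4 / 93.60 × 0.85 ≈ 62.8 mL/min
Patient B: CrCl = (140 − 46) × 90 / (72 × 3.5) × 0.85 = 8460.0 / 252.00 × 0.85 ≈ 28.5 mL/min
|62.8 − 28.5| = 34.3 mL/min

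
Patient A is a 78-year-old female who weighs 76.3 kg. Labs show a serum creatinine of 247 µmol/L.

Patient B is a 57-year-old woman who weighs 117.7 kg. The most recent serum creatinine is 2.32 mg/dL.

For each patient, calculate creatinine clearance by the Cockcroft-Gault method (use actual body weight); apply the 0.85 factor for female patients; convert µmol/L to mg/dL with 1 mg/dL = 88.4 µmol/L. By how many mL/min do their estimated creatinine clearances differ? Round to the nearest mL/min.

30 mL/min

Patient A: SCr = 247 / 88.4 = 2.794 mg/dL
Patient A: CrCl = (140 − 78) × 76.3 / (72 × 2.794) × 0.85 = 4730.6 / 201.17 × 0.85 ≈ 20.0 mL/min
Patient B: CrCl = (140 − 57) × 117.7 / (72 × 2.32) × 0.85 = 9769.1 / 167.04 × 0.85 ≈ 49.7 mL/min
|20.0 − 49.7| = 29.7 mL/min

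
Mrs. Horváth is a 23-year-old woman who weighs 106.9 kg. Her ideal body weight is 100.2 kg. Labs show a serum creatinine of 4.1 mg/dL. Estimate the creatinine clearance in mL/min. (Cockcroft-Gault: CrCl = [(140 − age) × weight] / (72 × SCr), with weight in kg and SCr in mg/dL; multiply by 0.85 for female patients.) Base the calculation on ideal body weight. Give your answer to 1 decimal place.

33.8 mL/min

CrCl = (140 − 23) × 100.2 / (72 × 4.1) × 0.85 = 11723.4 / 295.20 × 0.85 ≈ 33.8 mL/min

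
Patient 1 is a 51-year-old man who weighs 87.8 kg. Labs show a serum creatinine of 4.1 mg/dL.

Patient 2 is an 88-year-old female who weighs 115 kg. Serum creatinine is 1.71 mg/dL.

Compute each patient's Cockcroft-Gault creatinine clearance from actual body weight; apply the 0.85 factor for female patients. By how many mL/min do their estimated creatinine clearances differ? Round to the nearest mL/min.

15 mL/min

Patient 1: CrCl = (140 − 51) × 87.8 / (72 × 4.1) = 7814.2 / 295.20 ≈ 26.5 mL/min
Patient 2: CrCl = (140 − 88) × 115 / (72 × 1.71) × 0.85 = 5980.0 / 123.12 × 0.85 ≈ 41.3 mL/min
|26.5 − 41.3| = 14.8 mL/min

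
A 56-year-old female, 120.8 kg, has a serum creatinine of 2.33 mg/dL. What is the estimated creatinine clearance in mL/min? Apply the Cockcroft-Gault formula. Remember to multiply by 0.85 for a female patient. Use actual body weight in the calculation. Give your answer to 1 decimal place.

CrCl = (140 − 56) × 120.8 / (72 × 2.33) × 0.85 = 10147.2 / 167.76 × 0.85 ≈ 51.4 mL/min

51.4 mL/min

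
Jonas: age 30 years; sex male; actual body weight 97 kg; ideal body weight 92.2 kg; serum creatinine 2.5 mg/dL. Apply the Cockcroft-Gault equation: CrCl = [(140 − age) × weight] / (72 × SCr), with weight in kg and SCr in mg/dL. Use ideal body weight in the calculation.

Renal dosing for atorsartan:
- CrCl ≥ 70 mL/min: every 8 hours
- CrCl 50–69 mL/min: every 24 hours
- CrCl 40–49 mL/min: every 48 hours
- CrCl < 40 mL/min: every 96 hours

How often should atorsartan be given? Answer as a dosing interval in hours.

CrCl = (140 − 30) × 92.2 / (72 × 2.5) = 10142.0 / 180.00 ≈ 56.3 mL/min
CrCl ≈ 56 mL/min → bracket 50–69 mL/min → every 24 hours.

every 24 hours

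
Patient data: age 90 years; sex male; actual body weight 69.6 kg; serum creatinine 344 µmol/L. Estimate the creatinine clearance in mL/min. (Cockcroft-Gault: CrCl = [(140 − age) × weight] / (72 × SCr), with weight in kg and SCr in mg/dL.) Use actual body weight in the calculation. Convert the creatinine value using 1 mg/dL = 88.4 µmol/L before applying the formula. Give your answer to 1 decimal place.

SCr = 344 / 88.4 = 3.891 mg/dL
CrCl = (140 − 90) × 69.6 / (72 × 3.891) = 3480.0 / 280.15 ≈ 12.4 mL/min

12.4 mL/min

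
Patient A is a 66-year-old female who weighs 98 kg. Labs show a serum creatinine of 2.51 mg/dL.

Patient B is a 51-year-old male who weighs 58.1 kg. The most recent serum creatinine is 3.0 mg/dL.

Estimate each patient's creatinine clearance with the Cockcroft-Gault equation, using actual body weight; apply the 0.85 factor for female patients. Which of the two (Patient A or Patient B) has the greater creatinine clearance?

Patient A: CrCl = (140 − 66) × 98 / (72 × 2.51) × 0.85 = 7252.0 / 180.72 × 0.85 ≈ 34.1 mL/min
Patient B: CrCl = (140 − 51) × 58.1 / (72 × 3) = 5170.9 / 216.00 ≈ 23.9 mL/min
34.1 vs 23.9 mL/min → Patient A is higher.

Patient A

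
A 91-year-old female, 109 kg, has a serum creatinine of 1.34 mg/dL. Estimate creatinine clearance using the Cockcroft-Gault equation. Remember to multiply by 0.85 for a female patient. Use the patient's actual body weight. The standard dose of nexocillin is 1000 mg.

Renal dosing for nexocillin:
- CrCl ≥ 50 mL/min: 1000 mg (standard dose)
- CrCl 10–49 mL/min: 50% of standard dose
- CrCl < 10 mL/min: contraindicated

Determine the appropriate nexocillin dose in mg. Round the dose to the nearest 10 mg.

500 mg

CrCl = (140 − 91) × 109 / (72 × 1.34) × 0.85 = 5341.0 / 96.48 × 0.85 ≈ 47.1 mL/min
CrCl ≈ 47 mL/min → bracket 10–49 mL/min.
50% of 1000 mg = 500 mg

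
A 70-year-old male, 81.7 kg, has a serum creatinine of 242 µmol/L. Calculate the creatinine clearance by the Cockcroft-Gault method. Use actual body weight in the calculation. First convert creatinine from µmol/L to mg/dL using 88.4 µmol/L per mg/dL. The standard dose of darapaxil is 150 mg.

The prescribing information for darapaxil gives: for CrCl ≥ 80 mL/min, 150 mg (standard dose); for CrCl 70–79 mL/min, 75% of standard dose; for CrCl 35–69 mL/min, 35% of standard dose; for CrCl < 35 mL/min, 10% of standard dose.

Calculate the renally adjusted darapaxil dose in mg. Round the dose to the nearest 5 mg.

SCr = 242 / 88.4 = 2.738 mg/dL
CrCl = (140 − 70) × 81.7 / (72 × 2.738) = 5719.0 / 197.14 ≈ 29.0 mL/min
CrCl ≈ 29 mL/min → bracket < 35 mL/min.
10% of 150 mg = 15 mg

15 mg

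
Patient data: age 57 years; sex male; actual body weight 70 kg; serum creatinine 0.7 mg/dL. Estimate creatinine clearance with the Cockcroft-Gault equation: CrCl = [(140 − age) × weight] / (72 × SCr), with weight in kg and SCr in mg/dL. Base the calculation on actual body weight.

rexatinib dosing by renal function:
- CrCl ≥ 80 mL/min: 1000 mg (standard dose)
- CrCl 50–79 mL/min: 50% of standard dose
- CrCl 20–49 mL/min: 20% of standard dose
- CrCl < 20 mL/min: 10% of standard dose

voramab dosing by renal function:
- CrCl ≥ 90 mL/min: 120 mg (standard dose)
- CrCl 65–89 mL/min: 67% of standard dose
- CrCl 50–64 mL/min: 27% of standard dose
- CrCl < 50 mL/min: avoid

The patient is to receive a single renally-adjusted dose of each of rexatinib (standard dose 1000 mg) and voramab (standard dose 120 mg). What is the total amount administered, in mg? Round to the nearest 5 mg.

1120 mg

CrCl = (140 − 57) × 70 / (72 × 0.7) = 5810.0 / 50.40 ≈ 115.3 mL/min
CrCl ≈ 115 mL/min.
rexatinib: ≥ 80 mL/min → 100% of 1000 mg = 1000 mg.
voramab: ≥ 90 mL/min → 100% of 120 mg = 120 mg.
Total = 1000 + 120 = 1120 mg.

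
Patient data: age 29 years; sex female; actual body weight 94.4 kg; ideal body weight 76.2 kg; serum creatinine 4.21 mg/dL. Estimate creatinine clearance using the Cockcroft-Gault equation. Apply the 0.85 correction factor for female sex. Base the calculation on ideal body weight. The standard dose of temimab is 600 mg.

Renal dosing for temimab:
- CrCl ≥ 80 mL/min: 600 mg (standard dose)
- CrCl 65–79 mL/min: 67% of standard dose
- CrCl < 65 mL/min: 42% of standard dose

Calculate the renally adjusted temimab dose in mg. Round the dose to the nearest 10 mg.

CrCl = (140 − 29) × 76.2 / (72 × 4.21) × 0.85 = 8458.2 / 303.12 × 0.85 ≈ 23.7 mL/min
CrCl ≈ 24 mL/min → bracket < 65 mL/min.
42% of 600 mg = 252 mg → 250 mg

250 mg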